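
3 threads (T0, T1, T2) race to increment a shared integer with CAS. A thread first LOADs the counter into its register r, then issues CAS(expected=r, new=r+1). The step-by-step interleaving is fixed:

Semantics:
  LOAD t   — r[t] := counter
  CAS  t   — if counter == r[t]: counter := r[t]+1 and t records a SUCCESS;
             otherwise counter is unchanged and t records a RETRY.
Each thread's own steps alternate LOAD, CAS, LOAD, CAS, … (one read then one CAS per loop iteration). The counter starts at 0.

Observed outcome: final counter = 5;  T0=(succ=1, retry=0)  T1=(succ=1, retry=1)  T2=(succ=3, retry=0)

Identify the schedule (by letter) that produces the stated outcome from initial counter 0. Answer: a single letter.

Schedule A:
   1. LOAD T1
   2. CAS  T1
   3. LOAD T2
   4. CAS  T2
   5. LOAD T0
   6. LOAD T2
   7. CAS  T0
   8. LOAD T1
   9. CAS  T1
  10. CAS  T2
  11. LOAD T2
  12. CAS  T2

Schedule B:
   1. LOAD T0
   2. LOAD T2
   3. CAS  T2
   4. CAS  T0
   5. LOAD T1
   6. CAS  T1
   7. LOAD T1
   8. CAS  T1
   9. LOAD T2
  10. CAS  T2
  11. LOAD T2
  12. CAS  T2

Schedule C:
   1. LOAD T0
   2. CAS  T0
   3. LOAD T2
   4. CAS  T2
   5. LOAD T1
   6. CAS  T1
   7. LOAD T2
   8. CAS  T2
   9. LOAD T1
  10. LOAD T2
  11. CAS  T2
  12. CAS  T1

C

Tracing schedule C:
step 1: T0 LOAD ⇒ load; ctr=0 reg=0
step 2: T0 CAS ⇒ ok; ctr=1 reg=0
step 3: T2 LOAD ⇒ load; ctr=1 reg=1
step 4: T2 CAS ⇒ ok; ctr=2 reg=1
step 5: T1 LOAD ⇒ load; ctr=2 reg=2
step 6: T1 CAS ⇒ ok; ctr=3 reg=2
step 7: T2 LOAD ⇒ load; ctr=3 reg=3
step 8: T2 CAS ⇒ ok; ctr=4 reg=3
step 9: T1 LOAD ⇒ load; ctr=4 reg=4
step 10: T2 LOAD ⇒ load; ctr=4 reg=4
step 11: T2 CAS ⇒ ok; ctr=5 reg=4
step 12: T1 CAS ⇒ retry; ctr=5 reg=4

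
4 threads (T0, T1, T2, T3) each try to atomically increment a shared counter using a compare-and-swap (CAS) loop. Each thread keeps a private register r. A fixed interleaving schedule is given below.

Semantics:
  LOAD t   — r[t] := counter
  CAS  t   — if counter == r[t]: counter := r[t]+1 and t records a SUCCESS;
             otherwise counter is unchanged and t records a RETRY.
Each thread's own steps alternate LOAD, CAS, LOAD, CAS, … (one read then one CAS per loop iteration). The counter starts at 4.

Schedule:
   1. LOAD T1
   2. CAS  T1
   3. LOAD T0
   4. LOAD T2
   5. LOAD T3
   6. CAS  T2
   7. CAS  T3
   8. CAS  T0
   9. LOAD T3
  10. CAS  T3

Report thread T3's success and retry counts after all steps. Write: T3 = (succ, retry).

T3 = (1, 1)

#1 T1 reads 4
#2 T1 CAS(4→5) writes; counter now 5
#3 T0 reads 5
#4 T2 reads 5
#5 T3 reads 5
#6 T2 CAS(5→6) writes; counter now 6
#7 T3 CAS(5→6) fails; counter now 6
#8 T0 CAS(5→6) fails; counter now 6
#9 T3 reads 6
#10 T3 CAS(6→7) writes; counter now 7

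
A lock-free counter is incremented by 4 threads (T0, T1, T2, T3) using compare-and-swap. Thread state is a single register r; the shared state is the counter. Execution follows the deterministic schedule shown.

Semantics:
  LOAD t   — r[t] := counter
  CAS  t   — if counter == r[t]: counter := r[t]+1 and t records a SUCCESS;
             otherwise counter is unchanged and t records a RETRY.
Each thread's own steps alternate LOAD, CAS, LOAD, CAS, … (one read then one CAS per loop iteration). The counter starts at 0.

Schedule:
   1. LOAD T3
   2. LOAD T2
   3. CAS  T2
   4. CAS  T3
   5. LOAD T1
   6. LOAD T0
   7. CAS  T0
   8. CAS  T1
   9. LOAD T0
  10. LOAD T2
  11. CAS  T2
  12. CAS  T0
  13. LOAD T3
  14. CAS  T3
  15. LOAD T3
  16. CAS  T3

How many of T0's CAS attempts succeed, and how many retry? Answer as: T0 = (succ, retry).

T0 = (1, 1)

#1 T3 reads 0
#2 T2 reads 0
#3 T2 CAS(0→1) writes; counter now 1
#4 T3 CAS(0→1) fails; counter now 1
#5 T1 reads 1
#6 T0 reads 1
#7 T0 CAS(1→2) writes; counter now 2
#8 T1 CAS(1→2) fails; counter now 2
#9 T0 reads 2
#10 T2 reads 2
#11 T2 CAS(2→3) writes; counter now 3
#12 T0 CAS(2→3) fails; counter now 3
#13 T3 reads 3
#14 T3 CAS(3→4) writes; counter now 4
#15 T3 reads 4
#16 T3 CAS(4→5) writes; counter now 5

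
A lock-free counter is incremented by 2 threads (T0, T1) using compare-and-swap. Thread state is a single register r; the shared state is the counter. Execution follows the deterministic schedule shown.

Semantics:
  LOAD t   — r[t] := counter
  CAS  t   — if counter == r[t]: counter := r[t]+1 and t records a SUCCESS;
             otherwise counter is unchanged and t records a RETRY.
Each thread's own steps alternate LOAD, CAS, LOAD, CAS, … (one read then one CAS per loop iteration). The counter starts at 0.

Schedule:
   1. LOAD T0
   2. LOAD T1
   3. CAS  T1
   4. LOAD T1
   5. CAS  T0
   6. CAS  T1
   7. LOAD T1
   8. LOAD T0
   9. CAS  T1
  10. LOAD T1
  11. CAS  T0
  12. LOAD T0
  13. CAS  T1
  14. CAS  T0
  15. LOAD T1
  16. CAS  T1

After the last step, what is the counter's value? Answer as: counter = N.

step 1: T0 LOAD ⇒ load; ctr=0 reg=0
step 2: T1 LOAD ⇒ load; ctr=0 reg=0
step 3: T1 CAS ⇒ ok; ctr=1 reg=0
step 4: T1 LOAD ⇒ load; ctr=1 reg=1
step 5: T0 CAS ⇒ retry; ctr=1 reg=0
step 6: T1 CAS ⇒ ok; ctr=2 reg=1
step 7: T1 LOAD ⇒ load; ctr=2 reg=2
step 8: T0 LOAD ⇒ load; ctr=2 reg=2
step 9: T1 CAS ⇒ ok; ctr=3 reg=2
step 10: T1 LOAD ⇒ load; ctr=3 reg=3
step 11: T0 CAS ⇒ retry; ctr=3 reg=2
step 12: T0 LOAD ⇒ load; ctr=3 reg=3
step 13: T1 CAS ⇒ ok; ctr=4 reg=3
step 14: T0 CAS ⇒ retry; ctr=4 reg=3
step 15: T1 LOAD ⇒ load; ctr=4 reg=4
step 16: T1 CAS ⇒ ok; ctr=5 reg=4

counter = 5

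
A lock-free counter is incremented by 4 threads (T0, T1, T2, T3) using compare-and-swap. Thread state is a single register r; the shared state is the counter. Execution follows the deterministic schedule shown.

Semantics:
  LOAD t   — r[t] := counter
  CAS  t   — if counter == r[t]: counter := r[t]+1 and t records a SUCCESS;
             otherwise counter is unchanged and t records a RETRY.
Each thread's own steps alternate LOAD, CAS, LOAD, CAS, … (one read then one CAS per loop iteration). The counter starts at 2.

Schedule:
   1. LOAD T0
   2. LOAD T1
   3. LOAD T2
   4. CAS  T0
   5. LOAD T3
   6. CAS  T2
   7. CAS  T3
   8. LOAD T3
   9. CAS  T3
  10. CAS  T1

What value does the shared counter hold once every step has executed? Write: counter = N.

[1] T0.load  rd  (counter 2, T0.r 2)
[2] T1.load  rd  (counter 2, T1.r 2)
[3] T2.load  rd  (counter 2, T2.r 2)
[4] T0.cas  hit  (counter 3, T0.r 2)
[5] T3.load  rd  (counter 3, T3.r 3)
[6] T2.cas  miss  (counter 3, T2.r 2)
[7] T3.cas  hit  (counter 4, T3.r 3)
[8] T3.load  rd  (counter 4, T3.r 4)
[9] T3.cas  hit  (counter 5, T3.r 4)
[10] T1.cas  miss  (counter 5, T1.r 2)

counter = 5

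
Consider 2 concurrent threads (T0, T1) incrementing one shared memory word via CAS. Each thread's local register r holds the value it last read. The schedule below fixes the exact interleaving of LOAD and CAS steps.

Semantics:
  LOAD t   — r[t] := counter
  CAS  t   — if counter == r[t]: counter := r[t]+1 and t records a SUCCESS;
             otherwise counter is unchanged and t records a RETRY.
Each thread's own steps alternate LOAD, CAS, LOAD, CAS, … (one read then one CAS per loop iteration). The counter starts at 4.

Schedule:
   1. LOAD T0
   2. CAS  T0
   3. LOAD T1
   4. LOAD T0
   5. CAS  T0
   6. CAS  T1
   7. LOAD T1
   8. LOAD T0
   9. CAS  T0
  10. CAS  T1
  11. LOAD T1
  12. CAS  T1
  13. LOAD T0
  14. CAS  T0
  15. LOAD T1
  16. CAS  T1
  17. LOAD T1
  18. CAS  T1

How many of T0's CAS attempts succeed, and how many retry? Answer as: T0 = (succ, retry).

T0 = (4, 0)

1. LOAD T0 → mem=4 r[T0]=4 [LOAD]
2. CAS T0 → mem=5 r[T0]=4 [OK]
3. LOAD T1 → mem=5 r[T1]=5 [LOAD]
4. LOAD T0 → mem=5 r[T0]=5 [LOAD]
5. CAS T0 → mem=6 r[T0]=5 [OK]
6. CAS T1 → mem=6 r[T1]=5 [RETRY]
7. LOAD T1 → mem=6 r[T1]=6 [LOAD]
8. LOAD T0 → mem=6 r[T0]=6 [LOAD]
9. CAS T0 → mem=7 r[T0]=6 [OK]
10. CAS T1 → mem=7 r[T1]=6 [RETRY]
11. LOAD T1 → mem=7 r[T1]=7 [LOAD]
12. CAS T1 → mem=8 r[T1]=7 [OK]
13. LOAD T0 → mem=8 r[T0]=8 [LOAD]
14. CAS T0 → mem=9 r[T0]=8 [OK]
15. LOAD T1 → mem=9 r[T1]=9 [LOAD]
16. CAS T1 → mem=10 r[T1]=9 [OK]
17. LOAD T1 → mem=10 r[T1]=10 [LOAD]
18. CAS T1 → mem=11 r[T1]=10 [OK]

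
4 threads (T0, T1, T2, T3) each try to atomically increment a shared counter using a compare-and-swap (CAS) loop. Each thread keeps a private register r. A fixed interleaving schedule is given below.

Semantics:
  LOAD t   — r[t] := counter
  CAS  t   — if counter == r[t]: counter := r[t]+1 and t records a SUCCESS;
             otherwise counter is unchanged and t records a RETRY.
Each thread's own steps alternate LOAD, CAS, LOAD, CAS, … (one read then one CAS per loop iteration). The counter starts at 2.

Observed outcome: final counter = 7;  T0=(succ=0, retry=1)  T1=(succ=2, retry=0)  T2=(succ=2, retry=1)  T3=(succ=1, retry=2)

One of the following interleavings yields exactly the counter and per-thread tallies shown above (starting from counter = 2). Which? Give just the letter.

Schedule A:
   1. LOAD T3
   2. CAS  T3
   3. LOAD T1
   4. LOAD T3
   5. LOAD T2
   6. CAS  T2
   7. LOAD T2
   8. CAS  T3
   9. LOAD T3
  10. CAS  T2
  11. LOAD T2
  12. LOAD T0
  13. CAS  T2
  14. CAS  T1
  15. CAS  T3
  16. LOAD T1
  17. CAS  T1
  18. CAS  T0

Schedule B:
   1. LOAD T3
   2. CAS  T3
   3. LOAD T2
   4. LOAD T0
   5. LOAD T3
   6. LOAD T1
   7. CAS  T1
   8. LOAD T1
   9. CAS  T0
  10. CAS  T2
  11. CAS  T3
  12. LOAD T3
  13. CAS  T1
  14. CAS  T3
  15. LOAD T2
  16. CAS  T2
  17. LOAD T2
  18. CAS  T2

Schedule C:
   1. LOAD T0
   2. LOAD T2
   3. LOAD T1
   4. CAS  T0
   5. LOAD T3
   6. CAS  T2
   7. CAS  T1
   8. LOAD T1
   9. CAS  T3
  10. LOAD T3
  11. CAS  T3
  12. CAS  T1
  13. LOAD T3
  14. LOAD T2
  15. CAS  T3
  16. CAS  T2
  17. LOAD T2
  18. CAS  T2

Tracing schedule B:
[1] T3.load  rd  (counter 2, T3.r 2)
[2] T3.cas  hit  (counter 3, T3.r 2)
[3] T2.load  rd  (counter 3, T2.r 3)
[4] T0.load  rd  (counter 3, T0.r 3)
[5] T3.load  rd  (counter 3, T3.r 3)
[6] T1.load  rd  (counter 3, T1.r 3)
[7] T1.cas  hit  (counter 4, T1.r 3)
[8] T1.load  rd  (counter 4, T1.r 4)
[9] T0.cas  miss  (counter 4, T0.r 3)
[10] T2.cas  miss  (counter 4, T2.r 3)
[11] T3.cas  miss  (counter 4, T3.r 3)
[12] T3.load  rd  (counter 4, T3.r 4)
[13] T1.cas  hit  (counter 5, T1.r 4)
[14] T3.cas  miss  (counter 5, T3.r 4)
[15] T2.load  rd  (counter 5, T2.r 5)
[16] T2.cas  hit  (counter 6, T2.r 5)
[17] T2.load  rd  (counter 6, T2.r 6)
[18] T2.cas  hit  (counter 7, T2.r 6)

B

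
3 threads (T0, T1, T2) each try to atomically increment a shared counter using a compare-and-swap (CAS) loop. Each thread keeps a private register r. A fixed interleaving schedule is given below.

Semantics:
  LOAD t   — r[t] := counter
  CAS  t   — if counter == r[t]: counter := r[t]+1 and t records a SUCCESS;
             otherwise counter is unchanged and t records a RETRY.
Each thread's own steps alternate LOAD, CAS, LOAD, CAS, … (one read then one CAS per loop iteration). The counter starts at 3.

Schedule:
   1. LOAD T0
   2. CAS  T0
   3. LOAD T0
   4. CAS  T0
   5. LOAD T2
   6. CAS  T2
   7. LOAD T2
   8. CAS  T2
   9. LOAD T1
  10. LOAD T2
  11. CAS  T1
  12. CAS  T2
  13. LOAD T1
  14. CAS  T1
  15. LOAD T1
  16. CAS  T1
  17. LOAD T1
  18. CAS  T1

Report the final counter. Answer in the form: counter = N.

counter = 11

1. LOAD T0 → mem=3 r[T0]=3 [LOAD]
2. CAS T0 → mem=4 r[T0]=3 [OK]
3. LOAD T0 → mem=4 r[T0]=4 [LOAD]
4. CAS T0 → mem=5 r[T0]=4 [OK]
5. LOAD T2 → mem=5 r[T2]=5 [LOAD]
6. CAS T2 → mem=6 r[T2]=5 [OK]
7. LOAD T2 → mem=6 r[T2]=6 [LOAD]
8. CAS T2 → mem=7 r[T2]=6 [OK]
9. LOAD T1 → mem=7 r[T1]=7 [LOAD]
10. LOAD T2 → mem=7 r[T2]=7 [LOAD]
11. CAS T1 → mem=8 r[T1]=7 [OK]
12. CAS T2 → mem=8 r[T2]=7 [RETRY]
13. LOAD T1 → mem=8 r[T1]=8 [LOAD]
14. CAS T1 → mem=9 r[T1]=8 [OK]
15. LOAD T1 → mem=9 r[T1]=9 [LOAD]
16. CAS T1 → mem=10 r[T1]=9 [OK]
17. LOAD T1 → mem=10 r[T1]=10 [LOAD]
18. CAS T1 → mem=11 r[T1]=10 [OK]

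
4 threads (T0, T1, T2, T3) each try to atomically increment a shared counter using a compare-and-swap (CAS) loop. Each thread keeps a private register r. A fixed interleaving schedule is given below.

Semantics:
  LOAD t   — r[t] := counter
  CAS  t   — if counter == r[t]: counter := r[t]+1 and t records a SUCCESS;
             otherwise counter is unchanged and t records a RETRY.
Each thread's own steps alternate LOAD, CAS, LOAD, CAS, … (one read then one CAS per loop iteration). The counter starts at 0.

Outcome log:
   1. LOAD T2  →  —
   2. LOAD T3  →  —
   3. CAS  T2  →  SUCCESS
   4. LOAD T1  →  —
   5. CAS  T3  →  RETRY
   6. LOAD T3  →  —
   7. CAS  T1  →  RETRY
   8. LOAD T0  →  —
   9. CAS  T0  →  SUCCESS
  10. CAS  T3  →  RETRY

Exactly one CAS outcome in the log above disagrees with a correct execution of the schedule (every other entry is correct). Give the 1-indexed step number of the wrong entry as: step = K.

step = 7

Correct run:
T2 LOAD — after: cnt=0, r=0 — load
T3 LOAD — after: cnt=0, r=0 — load
T2 CAS — after: cnt=1, r=0 — ok
T1 LOAD — after: cnt=1, r=1 — load
T3 CAS — after: cnt=1, r=0 — retry
T3 LOAD — after: cnt=1, r=1 — load
T1 CAS — after: cnt=2, r=1 — ok
T0 LOAD — after: cnt=2, r=2 — load
T0 CAS — after: cnt=3, r=2 — ok
T3 CAS — after: cnt=3, r=1 — retry
Flip is step 7.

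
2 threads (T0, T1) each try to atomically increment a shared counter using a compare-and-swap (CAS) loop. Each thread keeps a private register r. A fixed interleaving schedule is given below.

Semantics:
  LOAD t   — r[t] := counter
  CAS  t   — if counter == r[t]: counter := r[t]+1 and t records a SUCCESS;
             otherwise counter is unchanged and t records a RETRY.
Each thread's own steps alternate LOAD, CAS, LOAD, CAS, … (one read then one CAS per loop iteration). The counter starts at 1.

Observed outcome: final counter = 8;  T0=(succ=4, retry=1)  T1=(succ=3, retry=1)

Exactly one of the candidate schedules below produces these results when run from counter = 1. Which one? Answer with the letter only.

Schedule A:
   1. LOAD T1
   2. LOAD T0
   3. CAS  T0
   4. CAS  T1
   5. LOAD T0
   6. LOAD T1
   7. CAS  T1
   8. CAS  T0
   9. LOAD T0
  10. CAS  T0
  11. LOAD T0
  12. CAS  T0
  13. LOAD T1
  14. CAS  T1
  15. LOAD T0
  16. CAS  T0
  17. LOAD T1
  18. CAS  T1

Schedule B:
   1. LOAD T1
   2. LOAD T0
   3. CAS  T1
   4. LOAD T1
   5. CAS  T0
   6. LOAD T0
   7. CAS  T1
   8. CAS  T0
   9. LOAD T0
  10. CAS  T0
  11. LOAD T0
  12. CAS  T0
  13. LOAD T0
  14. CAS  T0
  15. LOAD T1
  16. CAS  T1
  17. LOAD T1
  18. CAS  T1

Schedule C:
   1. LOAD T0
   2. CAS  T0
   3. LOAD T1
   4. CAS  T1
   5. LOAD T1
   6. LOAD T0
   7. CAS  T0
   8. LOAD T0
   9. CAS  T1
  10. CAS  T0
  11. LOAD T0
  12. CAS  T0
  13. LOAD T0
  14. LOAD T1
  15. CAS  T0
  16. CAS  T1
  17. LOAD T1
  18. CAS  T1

Tracing schedule A:
[1] T1.load  rd  (counter 1, T1.r 1)
[2] T0.load  rd  (counter 1, T0.r 1)
[3] T0.cas  hit  (counter 2, T0.r 1)
[4] T1.cas  miss  (counter 2, T1.r 1)
[5] T0.load  rd  (counter 2, T0.r 2)
[6] T1.load  rd  (counter 2, T1.r 2)
[7] T1.cas  hit  (counter 3, T1.r 2)
[8] T0.cas  miss  (counter 3, T0.r 2)
[9] T0.load  rd  (counter 3, T0.r 3)
[10] T0.cas  hit  (counter 4, T0.r 3)
[11] T0.load  rd  (counter 4, T0.r 4)
[12] T0.cas  hit  (counter 5, T0.r 4)
[13] T1.load  rd  (counter 5, T1.r 5)
[14] T1.cas  hit  (counter 6, T1.r 5)
[15] T0.load  rd  (counter 6, T0.r 6)
[16] T0.cas  hit  (counter 7, T0.r 6)
[17] T1.load  rd  (counter 7, T1.r 7)
[18] T1.cas  hit  (counter 8, T1.r 7)

A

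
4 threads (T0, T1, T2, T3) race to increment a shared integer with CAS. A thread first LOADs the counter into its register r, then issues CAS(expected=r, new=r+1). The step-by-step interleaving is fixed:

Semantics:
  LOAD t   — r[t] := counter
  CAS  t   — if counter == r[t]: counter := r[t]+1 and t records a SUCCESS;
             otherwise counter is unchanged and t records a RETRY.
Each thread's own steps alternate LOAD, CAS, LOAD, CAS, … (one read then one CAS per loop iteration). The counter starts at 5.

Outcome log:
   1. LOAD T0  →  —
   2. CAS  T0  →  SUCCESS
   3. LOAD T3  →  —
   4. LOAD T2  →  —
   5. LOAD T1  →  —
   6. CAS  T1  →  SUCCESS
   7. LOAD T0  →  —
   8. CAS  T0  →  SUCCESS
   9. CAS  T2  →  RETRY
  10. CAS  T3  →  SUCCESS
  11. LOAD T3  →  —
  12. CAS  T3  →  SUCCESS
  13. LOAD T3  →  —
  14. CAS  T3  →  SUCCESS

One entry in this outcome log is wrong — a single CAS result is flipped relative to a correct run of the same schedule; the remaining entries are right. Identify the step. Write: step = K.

step = 10

Reference trace:
T0 LOAD — after: cnt=5, r=5 — load
T0 CAS — after: cnt=6, r=5 — ok
T3 LOAD — after: cnt=6, r=6 — load
T2 LOAD — after: cnt=6, r=6 — load
T1 LOAD — after: cnt=6, r=6 — load
T1 CAS — after: cnt=7, r=6 — ok
T0 LOAD — after: cnt=7, r=7 — load
T0 CAS — after: cnt=8, r=7 — ok
T2 CAS — after: cnt=8, r=6 — retry
T3 CAS — after: cnt=8, r=6 — retry
T3 LOAD — after: cnt=8, r=8 — load
T3 CAS — after: cnt=9, r=8 — ok
T3 LOAD — after: cnt=9, r=9 — load
T3 CAS — after: cnt=10, r=9 — ok
Log disagrees first at step 10.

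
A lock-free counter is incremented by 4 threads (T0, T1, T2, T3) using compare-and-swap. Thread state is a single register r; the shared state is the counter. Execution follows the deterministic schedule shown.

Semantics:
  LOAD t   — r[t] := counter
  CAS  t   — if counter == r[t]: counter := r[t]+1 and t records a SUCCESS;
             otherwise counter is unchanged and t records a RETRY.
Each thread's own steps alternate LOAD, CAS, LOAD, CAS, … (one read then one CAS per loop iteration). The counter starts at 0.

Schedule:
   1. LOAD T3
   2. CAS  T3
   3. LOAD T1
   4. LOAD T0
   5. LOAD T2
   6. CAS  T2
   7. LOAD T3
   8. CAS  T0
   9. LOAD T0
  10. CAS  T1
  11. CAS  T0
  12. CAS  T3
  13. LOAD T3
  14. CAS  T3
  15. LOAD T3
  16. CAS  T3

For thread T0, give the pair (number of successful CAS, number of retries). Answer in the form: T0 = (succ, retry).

T0 = (1, 1)

#1 T3 reads 0
#2 T3 CAS(0→1) writes; counter now 1
#3 T1 reads 1
#4 T0 reads 1
#5 T2 reads 1
#6 T2 CAS(1→2) writes; counter now 2
#7 T3 reads 2
#8 T0 CAS(1→2) fails; counter now 2
#9 T0 reads 2
#10 T1 CAS(1→2) fails; counter now 2
#11 T0 CAS(2→3) writes; counter now 3
#12 T3 CAS(2→3) fails; counter now 3
#13 T3 reads 3
#14 T3 CAS(3→4) writes; counter now 4
#15 T3 reads 4
#16 T3 CAS(4→5) writes; counter now 5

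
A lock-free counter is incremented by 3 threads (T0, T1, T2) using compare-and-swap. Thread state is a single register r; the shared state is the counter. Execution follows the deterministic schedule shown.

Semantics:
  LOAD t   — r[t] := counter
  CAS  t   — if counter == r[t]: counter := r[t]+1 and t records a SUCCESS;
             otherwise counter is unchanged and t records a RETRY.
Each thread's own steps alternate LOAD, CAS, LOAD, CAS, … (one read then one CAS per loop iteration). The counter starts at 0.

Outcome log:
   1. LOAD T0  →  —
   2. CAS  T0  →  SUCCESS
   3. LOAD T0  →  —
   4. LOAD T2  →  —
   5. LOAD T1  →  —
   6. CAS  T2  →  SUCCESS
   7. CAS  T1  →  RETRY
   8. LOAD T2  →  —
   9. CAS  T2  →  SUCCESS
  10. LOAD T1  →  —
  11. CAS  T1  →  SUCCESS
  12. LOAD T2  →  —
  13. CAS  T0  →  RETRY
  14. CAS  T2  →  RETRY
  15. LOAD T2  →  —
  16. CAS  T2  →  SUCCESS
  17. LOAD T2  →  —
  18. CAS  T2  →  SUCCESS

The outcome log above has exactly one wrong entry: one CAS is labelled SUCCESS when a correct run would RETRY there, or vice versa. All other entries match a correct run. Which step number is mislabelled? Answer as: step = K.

step = 14

Re-executing:
step 1: T0 LOAD ⇒ load; ctr=0 reg=0
step 2: T0 CAS ⇒ ok; ctr=1 reg=0
step 3: T0 LOAD ⇒ load; ctr=1 reg=1
step 4: T2 LOAD ⇒ load; ctr=1 reg=1
step 5: T1 LOAD ⇒ load; ctr=1 reg=1
step 6: T2 CAS ⇒ ok; ctr=2 reg=1
step 7: T1 CAS ⇒ retry; ctr=2 reg=1
step 8: T2 LOAD ⇒ load; ctr=2 reg=2
step 9: T2 CAS ⇒ ok; ctr=3 reg=2
step 10: T1 LOAD ⇒ load; ctr=3 reg=3
step 11: T1 CAS ⇒ ok; ctr=4 reg=3
step 12: T2 LOAD ⇒ load; ctr=4 reg=4
step 13: T0 CAS ⇒ retry; ctr=4 reg=1
step 14: T2 CAS ⇒ ok; ctr=5 reg=4
step 15: T2 LOAD ⇒ load; ctr=5 reg=5
step 16: T2 CAS ⇒ ok; ctr=6 reg=5
step 17: T2 LOAD ⇒ load; ctr=6 reg=6
step 18: T2 CAS ⇒ ok; ctr=7 reg=6
Mismatch at 14.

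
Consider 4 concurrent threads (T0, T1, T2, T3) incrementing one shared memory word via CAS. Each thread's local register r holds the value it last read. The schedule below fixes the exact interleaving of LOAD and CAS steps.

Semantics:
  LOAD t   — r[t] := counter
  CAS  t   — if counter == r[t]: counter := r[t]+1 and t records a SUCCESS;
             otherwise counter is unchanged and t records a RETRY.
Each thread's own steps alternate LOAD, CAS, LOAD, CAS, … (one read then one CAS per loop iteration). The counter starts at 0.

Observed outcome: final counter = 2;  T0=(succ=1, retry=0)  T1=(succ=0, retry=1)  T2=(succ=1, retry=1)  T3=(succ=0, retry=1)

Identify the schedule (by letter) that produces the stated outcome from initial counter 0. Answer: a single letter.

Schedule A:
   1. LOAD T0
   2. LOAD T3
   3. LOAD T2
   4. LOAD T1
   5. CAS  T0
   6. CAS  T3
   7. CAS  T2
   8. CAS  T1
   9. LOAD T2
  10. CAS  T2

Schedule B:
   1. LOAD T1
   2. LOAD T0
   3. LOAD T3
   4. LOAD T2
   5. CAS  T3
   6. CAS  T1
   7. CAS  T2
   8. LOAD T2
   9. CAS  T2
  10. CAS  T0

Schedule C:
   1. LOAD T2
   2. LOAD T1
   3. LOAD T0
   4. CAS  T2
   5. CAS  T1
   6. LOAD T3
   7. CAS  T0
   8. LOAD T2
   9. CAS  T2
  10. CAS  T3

Run A:
step 1: T0 LOAD ⇒ load; ctr=0 reg=0
step 2: T3 LOAD ⇒ load; ctr=0 reg=0
step 3: T2 LOAD ⇒ load; ctr=0 reg=0
step 4: T1 LOAD ⇒ load; ctr=0 reg=0
step 5: T0 CAS ⇒ ok; ctr=1 reg=0
step 6: T3 CAS ⇒ retry; ctr=1 reg=0
step 7: T2 CAS ⇒ retry; ctr=1 reg=0
step 8: T1 CAS ⇒ retry; ctr=1 reg=0
step 9: T2 LOAD ⇒ load; ctr=1 reg=1
step 10: T2 CAS ⇒ ok; ctr=2 reg=1

A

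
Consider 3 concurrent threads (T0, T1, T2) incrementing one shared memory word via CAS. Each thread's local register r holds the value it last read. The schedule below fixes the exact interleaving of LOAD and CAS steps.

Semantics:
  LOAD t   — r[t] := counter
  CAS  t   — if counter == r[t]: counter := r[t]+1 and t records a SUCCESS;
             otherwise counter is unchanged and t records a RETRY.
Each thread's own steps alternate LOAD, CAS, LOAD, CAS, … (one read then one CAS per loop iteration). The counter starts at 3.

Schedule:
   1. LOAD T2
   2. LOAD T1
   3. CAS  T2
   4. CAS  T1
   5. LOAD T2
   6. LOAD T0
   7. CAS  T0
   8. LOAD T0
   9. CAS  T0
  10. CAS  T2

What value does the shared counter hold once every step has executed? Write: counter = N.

counter = 6

#1 T2 reads 3
#2 T1 reads 3
#3 T2 CAS(3→4) writes; counter now 4
#4 T1 CAS(3→4) fails; counter now 4
#5 T2 reads 4
#6 T0 reads 4
#7 T0 CAS(4→5) writes; counter now 5
#8 T0 reads 5
#9 T0 CAS(5→6) writes; counter now 6
#10 T2 CAS(4→5) fails; counter now 6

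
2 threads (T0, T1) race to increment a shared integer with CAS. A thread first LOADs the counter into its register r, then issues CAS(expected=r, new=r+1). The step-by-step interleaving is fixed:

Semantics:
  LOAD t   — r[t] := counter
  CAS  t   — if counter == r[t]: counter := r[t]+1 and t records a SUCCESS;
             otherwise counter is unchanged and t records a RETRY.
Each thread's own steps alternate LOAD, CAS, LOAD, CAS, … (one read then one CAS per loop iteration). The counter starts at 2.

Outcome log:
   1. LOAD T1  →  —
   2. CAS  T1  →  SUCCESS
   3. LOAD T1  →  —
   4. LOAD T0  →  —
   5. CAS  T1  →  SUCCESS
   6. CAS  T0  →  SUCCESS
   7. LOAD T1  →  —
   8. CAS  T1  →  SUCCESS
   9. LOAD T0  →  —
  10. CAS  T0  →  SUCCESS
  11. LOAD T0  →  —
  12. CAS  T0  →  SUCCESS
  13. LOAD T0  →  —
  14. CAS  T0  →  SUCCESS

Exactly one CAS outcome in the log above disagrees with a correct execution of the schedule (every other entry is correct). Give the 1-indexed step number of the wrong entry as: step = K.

step = 6

Correct run:
T1 LOAD — after: cnt=2, r=2 — load
T1 CAS — after: cnt=3, r=2 — ok
T1 LOAD — after: cnt=3, r=3 — load
T0 LOAD — after: cnt=3, r=3 — load
T1 CAS — after: cnt=4, r=3 — ok
T0 CAS — after: cnt=4, r=3 — retry
T1 LOAD — after: cnt=4, r=4 — load
T1 CAS — after: cnt=5, r=4 — ok
T0 LOAD — after: cnt=5, r=5 — load
T0 CAS — after: cnt=6, r=5 — ok
T0 LOAD — after: cnt=6, r=6 — load
T0 CAS — after: cnt=7, r=6 — ok
T0 LOAD — after: cnt=7, r=7 — load
T0 CAS — after: cnt=8, r=7 — ok
Mismatch at 6.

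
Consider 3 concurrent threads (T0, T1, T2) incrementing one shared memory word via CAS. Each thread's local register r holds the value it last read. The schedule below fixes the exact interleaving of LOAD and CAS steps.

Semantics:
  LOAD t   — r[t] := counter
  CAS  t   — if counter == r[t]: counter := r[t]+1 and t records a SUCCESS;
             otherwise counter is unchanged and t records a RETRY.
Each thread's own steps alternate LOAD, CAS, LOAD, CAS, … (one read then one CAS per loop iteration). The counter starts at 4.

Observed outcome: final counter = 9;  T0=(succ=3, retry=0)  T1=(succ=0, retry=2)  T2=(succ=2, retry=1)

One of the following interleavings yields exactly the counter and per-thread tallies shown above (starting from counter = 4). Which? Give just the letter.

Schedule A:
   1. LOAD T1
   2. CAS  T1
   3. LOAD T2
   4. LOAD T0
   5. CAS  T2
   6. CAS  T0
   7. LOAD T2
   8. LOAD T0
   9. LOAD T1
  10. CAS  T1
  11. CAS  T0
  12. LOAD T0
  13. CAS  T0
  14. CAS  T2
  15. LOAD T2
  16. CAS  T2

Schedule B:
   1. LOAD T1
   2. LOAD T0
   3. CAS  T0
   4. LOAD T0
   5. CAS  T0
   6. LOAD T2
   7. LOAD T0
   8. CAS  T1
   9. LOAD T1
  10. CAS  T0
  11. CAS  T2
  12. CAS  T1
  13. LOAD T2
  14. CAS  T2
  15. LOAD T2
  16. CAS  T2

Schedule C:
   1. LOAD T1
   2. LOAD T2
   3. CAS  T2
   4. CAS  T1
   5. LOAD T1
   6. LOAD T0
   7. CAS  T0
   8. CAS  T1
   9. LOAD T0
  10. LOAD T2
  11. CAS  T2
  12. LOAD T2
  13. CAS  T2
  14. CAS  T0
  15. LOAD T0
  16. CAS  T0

B

Tracing schedule B:
   1) LOAD T1:  M=4  r_T1=4
   2) LOAD T0:  M=4  r_T0=4
   3) CAS  T0:  M=5  r_T0=4 ✓
   4) LOAD T0:  M=5  r_T0=5
   5) CAS  T0:  M=6  r_T0=5 ✓
   6) LOAD T2:  M=6  r_T2=6
   7) LOAD T0:  M=6  r_T0=6
   8) CAS  T1:  M=6  r_T1=4 ✗
   9) LOAD T1:  M=6  r_T1=6
  10) CAS  T0:  M=7  r_T0=6 ✓
  11) CAS  T2:  M=7  r_T2=6 ✗
  12) CAS  T1:  M=7  r_T1=6 ✗
  13) LOAD T2:  M=7  r_T2=7
  14) CAS  T2:  M=8  r_T2=7 ✓
  15) LOAD T2:  M=8  r_T2=8
  16) CAS  T2:  M=9  r_T2=8 ✓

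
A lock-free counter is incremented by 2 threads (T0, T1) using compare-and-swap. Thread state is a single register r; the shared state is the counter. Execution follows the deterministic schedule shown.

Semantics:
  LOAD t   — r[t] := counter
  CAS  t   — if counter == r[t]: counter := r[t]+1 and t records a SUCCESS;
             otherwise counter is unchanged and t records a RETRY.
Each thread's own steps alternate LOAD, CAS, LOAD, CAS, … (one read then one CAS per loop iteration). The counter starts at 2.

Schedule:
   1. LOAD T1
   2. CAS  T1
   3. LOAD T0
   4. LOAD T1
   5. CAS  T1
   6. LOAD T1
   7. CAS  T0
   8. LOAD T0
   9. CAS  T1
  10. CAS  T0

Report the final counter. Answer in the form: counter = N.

counter = 5

   1) LOAD T1:  M=2  r_T1=2
   2) CAS  T1:  M=3  r_T1=2 ✓
   3) LOAD T0:  M=3  r_T0=3
   4) LOAD T1:  M=3  r_T1=3
   5) CAS  T1:  M=4  r_T1=3 ✓
   6) LOAD T1:  M=4  r_T1=4
   7) CAS  T0:  M=4  r_T0=3 ✗
   8) LOAD T0:  M=4  r_T0=4
   9) CAS  T1:  M=5  r_T1=4 ✓
  10) CAS  T0:  M=5  r_T0=4 ✗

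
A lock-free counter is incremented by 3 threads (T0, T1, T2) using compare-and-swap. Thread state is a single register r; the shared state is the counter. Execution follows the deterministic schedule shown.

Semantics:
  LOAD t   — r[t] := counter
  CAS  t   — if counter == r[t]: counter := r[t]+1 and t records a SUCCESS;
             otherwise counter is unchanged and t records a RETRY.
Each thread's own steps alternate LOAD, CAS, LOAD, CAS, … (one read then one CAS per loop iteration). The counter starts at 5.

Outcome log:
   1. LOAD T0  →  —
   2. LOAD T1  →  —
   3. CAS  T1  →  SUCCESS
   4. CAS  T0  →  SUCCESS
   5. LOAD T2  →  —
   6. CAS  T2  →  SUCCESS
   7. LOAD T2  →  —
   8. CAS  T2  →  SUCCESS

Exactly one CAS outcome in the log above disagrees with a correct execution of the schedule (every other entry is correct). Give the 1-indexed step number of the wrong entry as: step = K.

step = 4

Reference trace:
[1] T0.load  rd  (counter 5, T0.r 5)
[2] T1.load  rd  (counter 5, T1.r 5)
[3] T1.cas  hit  (counter 6, T1.r 5)
[4] T0.cas  miss  (counter 6, T0.r 5)
[5] T2.load  rd  (counter 6, T2.r 6)
[6] T2.cas  hit  (counter 7, T2.r 6)
[7] T2.load  rd  (counter 7, T2.r 7)
[8] T2.cas  hit  (counter 8, T2.r 7)
Mismatch at 4.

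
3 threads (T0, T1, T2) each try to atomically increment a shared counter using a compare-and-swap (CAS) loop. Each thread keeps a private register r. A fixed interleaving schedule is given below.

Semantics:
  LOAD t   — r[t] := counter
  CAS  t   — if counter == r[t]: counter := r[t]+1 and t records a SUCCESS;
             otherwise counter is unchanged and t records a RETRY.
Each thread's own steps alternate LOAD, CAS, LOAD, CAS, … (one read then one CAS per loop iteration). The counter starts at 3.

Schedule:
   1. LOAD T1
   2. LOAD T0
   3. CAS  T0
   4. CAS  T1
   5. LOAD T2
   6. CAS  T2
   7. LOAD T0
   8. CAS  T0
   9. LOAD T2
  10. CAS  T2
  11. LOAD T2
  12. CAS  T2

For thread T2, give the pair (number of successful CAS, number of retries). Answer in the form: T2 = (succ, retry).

T2 = (3, 0)

#1 T1 reads 3
#2 T0 reads 3
#3 T0 CAS(3→4) writes; counter now 4
#4 T1 CAS(3→4) fails; counter now 4
#5 T2 reads 4
#6 T2 CAS(4→5) writes; counter now 5
#7 T0 reads 5
#8 T0 CAS(5→6) writes; counter now 6
#9 T2 reads 6
#10 T2 CAS(6→7) writes; counter now 7
#11 T2 reads 7
#12 T2 CAS(7→8) writes; counter now 8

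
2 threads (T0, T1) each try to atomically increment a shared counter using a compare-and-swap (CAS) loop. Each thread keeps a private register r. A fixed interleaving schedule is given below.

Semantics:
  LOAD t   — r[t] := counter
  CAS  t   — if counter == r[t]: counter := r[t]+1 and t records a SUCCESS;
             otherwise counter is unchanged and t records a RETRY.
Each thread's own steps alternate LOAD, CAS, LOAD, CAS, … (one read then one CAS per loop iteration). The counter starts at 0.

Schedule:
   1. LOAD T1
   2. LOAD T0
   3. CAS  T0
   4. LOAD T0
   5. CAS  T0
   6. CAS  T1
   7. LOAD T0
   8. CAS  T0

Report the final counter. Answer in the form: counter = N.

step 1: T1 LOAD ⇒ load; ctr=0 reg=0
step 2: T0 LOAD ⇒ load; ctr=0 reg=0
step 3: T0 CAS ⇒ ok; ctr=1 reg=0
step 4: T0 LOAD ⇒ load; ctr=1 reg=1
step 5: T0 CAS ⇒ ok; ctr=2 reg=1
step 6: T1 CAS ⇒ retry; ctr=2 reg=0
step 7: T0 LOAD ⇒ load; ctr=2 reg=2
step 8: T0 CAS ⇒ ok; ctr=3 reg=2

counter = 3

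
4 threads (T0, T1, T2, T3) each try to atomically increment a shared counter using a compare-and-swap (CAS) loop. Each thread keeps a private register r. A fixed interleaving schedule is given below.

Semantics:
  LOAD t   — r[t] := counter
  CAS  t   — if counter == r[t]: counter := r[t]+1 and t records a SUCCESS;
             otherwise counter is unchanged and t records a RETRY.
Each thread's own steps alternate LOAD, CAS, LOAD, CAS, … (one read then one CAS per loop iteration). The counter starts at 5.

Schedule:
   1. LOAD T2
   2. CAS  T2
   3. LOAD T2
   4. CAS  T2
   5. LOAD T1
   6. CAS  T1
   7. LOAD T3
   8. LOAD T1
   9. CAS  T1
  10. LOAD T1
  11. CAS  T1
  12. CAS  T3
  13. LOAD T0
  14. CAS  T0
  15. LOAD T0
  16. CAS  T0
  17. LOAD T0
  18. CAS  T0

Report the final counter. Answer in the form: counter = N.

#1 T2 reads 5
#2 T2 CAS(5→6) writes; counter now 6
#3 T2 reads 6
#4 T2 CAS(6→7) writes; counter now 7
#5 T1 reads 7
#6 T1 CAS(7→8) writes; counter now 8
#7 T3 reads 8
#8 T1 reads 8
#9 T1 CAS(8→9) writes; counter now 9
#10 T1 reads 9
#11 T1 CAS(9→10) writes; counter now 10
#12 T3 CAS(8→9) fails; counter now 10
#13 T0 reads 10
#14 T0 CAS(10→11) writes; counter now 11
#15 T0 reads 11
#16 T0 CAS(11→12) writes; counter now 12
#17 T0 reads 12
#18 T0 CAS(12→13) writes; counter now 13

counter = 13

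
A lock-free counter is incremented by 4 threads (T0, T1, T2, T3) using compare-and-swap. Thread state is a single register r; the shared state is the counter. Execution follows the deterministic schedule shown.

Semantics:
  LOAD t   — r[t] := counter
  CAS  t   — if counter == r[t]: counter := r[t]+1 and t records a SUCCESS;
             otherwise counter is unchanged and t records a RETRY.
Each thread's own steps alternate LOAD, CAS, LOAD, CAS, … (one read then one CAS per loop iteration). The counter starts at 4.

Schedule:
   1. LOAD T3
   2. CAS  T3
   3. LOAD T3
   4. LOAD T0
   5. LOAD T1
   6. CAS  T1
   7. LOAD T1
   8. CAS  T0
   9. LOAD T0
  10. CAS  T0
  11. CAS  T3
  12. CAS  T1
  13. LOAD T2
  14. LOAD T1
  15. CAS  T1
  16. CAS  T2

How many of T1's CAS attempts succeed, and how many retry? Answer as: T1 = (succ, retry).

T1 = (2, 1)

#1 T3 reads 4
#2 T3 CAS(4→5) writes; counter now 5
#3 T3 reads 5
#4 T0 reads 5
#5 T1 reads 5
#6 T1 CAS(5→6) writes; counter now 6
#7 T1 reads 6
#8 T0 CAS(5→6) fails; counter now 6
#9 T0 reads 6
#10 T0 CAS(6→7) writes; counter now 7
#11 T3 CAS(5→6) fails; counter now 7
#12 T1 CAS(6→7) fails; counter now 7
#13 T2 reads 7
#14 T1 reads 7
#15 T1 CAS(7→8) writes; counter now 8
#16 T2 CAS(7→8) fails; counter now 8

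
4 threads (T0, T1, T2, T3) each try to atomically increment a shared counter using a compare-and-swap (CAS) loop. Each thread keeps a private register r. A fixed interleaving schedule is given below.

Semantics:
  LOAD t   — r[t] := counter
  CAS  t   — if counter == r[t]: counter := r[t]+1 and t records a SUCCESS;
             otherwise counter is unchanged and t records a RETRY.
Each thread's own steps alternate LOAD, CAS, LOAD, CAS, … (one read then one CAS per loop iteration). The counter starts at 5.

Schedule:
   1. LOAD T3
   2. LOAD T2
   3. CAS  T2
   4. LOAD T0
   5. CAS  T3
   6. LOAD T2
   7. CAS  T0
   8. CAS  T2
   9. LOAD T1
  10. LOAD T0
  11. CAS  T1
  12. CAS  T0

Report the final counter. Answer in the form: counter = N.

step 1: T3 LOAD ⇒ load; ctr=5 reg=5
step 2: T2 LOAD ⇒ load; ctr=5 reg=5
step 3: T2 CAS ⇒ ok; ctr=6 reg=5
step 4: T0 LOAD ⇒ load; ctr=6 reg=6
step 5: T3 CAS ⇒ retry; ctr=6 reg=5
step 6: T2 LOAD ⇒ load; ctr=6 reg=6
step 7: T0 CAS ⇒ ok; ctr=7 reg=6
step 8: T2 CAS ⇒ retry; ctr=7 reg=6
step 9: T1 LOAD ⇒ load; ctr=7 reg=7
step 10: T0 LOAD ⇒ load; ctr=7 reg=7
step 11: T1 CAS ⇒ ok; ctr=8 reg=7
step 12: T0 CAS ⇒ retry; ctr=8 reg=7

counter = 8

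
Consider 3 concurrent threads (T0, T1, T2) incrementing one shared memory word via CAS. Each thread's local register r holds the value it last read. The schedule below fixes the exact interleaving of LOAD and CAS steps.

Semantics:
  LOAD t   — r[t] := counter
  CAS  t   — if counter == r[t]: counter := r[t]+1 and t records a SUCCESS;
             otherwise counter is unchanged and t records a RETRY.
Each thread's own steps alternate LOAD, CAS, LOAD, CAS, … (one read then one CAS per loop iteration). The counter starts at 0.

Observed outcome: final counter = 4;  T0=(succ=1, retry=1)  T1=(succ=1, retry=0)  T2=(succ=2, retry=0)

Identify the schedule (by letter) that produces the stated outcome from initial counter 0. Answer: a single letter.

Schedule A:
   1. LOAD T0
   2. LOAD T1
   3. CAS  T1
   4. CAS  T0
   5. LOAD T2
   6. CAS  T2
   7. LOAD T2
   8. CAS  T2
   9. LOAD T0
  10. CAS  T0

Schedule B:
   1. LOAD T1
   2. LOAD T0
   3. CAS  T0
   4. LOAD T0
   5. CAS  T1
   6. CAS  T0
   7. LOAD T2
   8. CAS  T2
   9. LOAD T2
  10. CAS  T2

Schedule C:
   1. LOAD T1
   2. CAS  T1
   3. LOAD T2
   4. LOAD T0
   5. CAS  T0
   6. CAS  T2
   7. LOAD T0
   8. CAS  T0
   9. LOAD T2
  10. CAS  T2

Run A:
   1) LOAD T0:  M=0  r_T0=0
   2) LOAD T1:  M=0  r_T1=0
   3) CAS  T1:  M=1  r_T1=0 ✓
   4) CAS  T0:  M=1  r_T0=0 ✗
   5) LOAD T2:  M=1  r_T2=1
   6) CAS  T2:  M=2  r_T2=1 ✓
   7) LOAD T2:  M=2  r_T2=2
   8) CAS  T2:  M=3  r_T2=2 ✓
   9) LOAD T0:  M=3  r_T0=3
  10) CAS  T0:  M=4  r_T0=3 ✓

A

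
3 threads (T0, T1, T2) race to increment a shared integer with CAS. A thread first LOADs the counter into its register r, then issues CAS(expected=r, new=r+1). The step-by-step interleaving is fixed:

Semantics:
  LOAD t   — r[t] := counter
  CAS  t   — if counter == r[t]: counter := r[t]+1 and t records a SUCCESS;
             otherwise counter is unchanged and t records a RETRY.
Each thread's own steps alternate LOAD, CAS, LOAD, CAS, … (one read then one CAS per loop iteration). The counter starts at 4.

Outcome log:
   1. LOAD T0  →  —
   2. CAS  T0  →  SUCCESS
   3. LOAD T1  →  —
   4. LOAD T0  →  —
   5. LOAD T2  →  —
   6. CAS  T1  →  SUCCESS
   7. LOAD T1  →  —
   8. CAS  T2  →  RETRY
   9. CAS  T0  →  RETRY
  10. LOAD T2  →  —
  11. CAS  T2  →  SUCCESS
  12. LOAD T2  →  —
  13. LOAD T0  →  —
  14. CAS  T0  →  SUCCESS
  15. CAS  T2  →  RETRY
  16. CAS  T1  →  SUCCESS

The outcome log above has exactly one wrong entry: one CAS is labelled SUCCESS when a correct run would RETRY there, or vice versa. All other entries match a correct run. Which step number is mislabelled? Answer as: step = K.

step = 16

Correct run:
step 1: T0 LOAD ⇒ load; ctr=4 reg=4
step 2: T0 CAS ⇒ ok; ctr=5 reg=4
step 3: T1 LOAD ⇒ load; ctr=5 reg=5
step 4: T0 LOAD ⇒ load; ctr=5 reg=5
step 5: T2 LOAD ⇒ load; ctr=5 reg=5
step 6: T1 CAS ⇒ ok; ctr=6 reg=5
step 7: T1 LOAD ⇒ load; ctr=6 reg=6
step 8: T2 CAS ⇒ retry; ctr=6 reg=5
step 9: T0 CAS ⇒ retry; ctr=6 reg=5
step 10: T2 LOAD ⇒ load; ctr=6 reg=6
step 11: T2 CAS ⇒ ok; ctr=7 reg=6
step 12: T2 LOAD ⇒ load; ctr=7 reg=7
step 13: T0 LOAD ⇒ load; ctr=7 reg=7
step 14: T0 CAS ⇒ ok; ctr=8 reg=7
step 15: T2 CAS ⇒ retry; ctr=8 reg=7
step 16: T1 CAS ⇒ retry; ctr=8 reg=6
Log disagrees first at step 16.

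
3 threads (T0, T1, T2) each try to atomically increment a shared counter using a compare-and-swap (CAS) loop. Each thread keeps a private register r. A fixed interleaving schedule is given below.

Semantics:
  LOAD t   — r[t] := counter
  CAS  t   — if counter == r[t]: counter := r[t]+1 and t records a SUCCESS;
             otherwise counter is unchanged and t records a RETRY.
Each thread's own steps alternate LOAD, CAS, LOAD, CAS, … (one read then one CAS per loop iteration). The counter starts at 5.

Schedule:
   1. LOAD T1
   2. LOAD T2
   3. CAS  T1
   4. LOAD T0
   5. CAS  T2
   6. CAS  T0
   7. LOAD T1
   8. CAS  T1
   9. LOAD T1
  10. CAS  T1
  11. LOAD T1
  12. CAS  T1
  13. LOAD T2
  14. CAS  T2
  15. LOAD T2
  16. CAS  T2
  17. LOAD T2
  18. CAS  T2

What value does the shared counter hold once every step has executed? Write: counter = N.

counter = 13

[1] T1.load  rd  (counter 5, T1.r 5)
[2] T2.load  rd  (counter 5, T2.r 5)
[3] T1.cas  hit  (counter 6, T1.r 5)
[4] T0.load  rd  (counter 6, T0.r 6)
[5] T2.cas  miss  (counter 6, T2.r 5)
[6] T0.cas  hit  (counter 7, T0.r 6)
[7] T1.load  rd  (counter 7, T1.r 7)
[8] T1.cas  hit  (counter 8, T1.r 7)
[9] T1.load  rd  (counter 8, T1.r 8)
[10] T1.cas  hit  (counter 9, T1.r 8)
[11] T1.load  rd  (counter 9, T1.r 9)
[12] T1.cas  hit  (counter 10, T1.r 9)
[13] T2.load  rd  (counter 10, T2.r 10)
[14] T2.cas  hit  (counter 11, T2.r 10)
[15] T2.load  rd  (counter 11, T2.r 11)
[16] T2.cas  hit  (counter 12, T2.r 11)
[17] T2.load  rd  (counter 12, T2.r 12)
[18] T2.cas  hit  (counter 13, T2.r 12)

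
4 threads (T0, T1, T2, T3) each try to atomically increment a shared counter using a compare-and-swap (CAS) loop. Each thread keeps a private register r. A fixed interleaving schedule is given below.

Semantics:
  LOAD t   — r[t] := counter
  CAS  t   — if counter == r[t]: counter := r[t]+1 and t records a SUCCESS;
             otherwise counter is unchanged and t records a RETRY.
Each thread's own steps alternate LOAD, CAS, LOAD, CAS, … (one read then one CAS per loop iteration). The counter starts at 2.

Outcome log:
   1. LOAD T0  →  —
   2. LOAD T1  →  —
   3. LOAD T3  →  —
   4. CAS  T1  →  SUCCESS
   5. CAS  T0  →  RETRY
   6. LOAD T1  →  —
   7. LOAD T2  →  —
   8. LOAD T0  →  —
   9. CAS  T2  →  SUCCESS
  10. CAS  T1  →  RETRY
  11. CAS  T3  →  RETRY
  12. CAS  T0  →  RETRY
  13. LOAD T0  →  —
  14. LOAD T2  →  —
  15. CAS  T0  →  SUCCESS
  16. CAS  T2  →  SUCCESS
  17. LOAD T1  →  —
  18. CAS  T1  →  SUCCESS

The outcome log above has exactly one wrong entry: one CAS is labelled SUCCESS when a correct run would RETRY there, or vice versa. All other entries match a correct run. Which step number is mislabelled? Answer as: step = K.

Re-executing:
#1 T0 reads 2
#2 T1 reads 2
#3 T3 reads 2
#4 T1 CAS(2→3) writes; counter now 3
#5 T0 CAS(2→3) fails; counter now 3
#6 T1 reads 3
#7 T2 reads 3
#8 T0 reads 3
#9 T2 CAS(3→4) writes; counter now 4
#10 T1 CAS(3→4) fails; counter now 4
#11 T3 CAS(2→3) fails; counter now 4
#12 T0 CAS(3→4) fails; counter now 4
#13 T0 reads 4
#14 T2 reads 4
#15 T0 CAS(4→5) writes; counter now 5
#16 T2 CAS(4→5) fails; counter now 5
#17 T1 reads 5
#18 T1 CAS(5→6) writes; counter now 6
Mismatch at 16.

step = 16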